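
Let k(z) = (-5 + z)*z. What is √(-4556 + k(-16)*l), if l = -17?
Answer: 2*I*√2567 ≈ 101.33*I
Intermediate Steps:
k(z) = z*(-5 + z)
√(-4556 + k(-16)*l) = √(-4556 - 16*(-5 - 16)*(-17)) = √(-4556 - 16*(-21)*(-17)) = √(-4556 + 336*(-17)) = √(-4556 - 5712) = √(-10268) = 2*I*√2567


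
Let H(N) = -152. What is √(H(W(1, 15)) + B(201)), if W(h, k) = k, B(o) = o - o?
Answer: 2*I*√38 ≈ 12.329*I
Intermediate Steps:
B(o) = 0
√(H(W(1, 15)) + B(201)) = √(-152 + 0) = √(-152) = 2*I*√38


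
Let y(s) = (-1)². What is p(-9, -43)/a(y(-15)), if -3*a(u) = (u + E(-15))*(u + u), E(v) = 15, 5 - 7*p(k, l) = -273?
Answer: -417/112 ≈ -3.7232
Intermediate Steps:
p(k, l) = 278/7 (p(k, l) = 5/7 - ⅐*(-273) = 5/7 + 39 = 278/7)
y(s) = 1
a(u) = -2*u*(15 + u)/3 (a(u) = -(u + 15)*(u + u)/3 = -(15 + u)*2*u/3 = -2*u*(15 + u)/3)
p(-9, -43)/a(y(-15)) = 278/(7*((-⅔*1*(15 + 1)))) = 278/(7*((-⅔*1*16))) = 278/(7*(-32/3)) = (278/7)*(-3/32) = -417/112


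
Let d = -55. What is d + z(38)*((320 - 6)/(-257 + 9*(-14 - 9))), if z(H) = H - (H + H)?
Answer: -3397/116 ≈ -29.284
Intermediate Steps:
z(H) = -H (z(H) = H - 2*H = -H)
d + z(38)*((320 - 6)/(-257 + 9*(-14 - 9))) = -55 + (-1*38)*((320 - 6)/(-257 + 9*(-14 - 9))) = -55 - 11932/(-257 + 9*(-23)) = -55 - 11932/(-257 - 207) = -55 - 11932/(-464) = -55 - 11932*(-1)/464 = -55 - 38*(-157/232) = -55 + 2983/116 = -3397/116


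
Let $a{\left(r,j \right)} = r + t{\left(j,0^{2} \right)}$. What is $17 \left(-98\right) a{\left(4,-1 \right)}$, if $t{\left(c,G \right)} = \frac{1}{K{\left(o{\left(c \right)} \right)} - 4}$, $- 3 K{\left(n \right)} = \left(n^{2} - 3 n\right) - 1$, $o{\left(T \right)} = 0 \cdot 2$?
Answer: $- \frac{68306}{11} \approx -6209.6$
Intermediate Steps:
$o{\left(T \right)} = 0$
$K{\left(n \right)} = \frac{1}{3} + n - \frac{n^{2}}{3}$ ($K{\left(n \right)} = - \frac{\left(n^{2} - 3 n\right) - 1}{3} = - \frac{-1 + n^{2} - 3 n}{3} = \frac{1}{3} + n - \frac{n^{2}}{3}$)
$t{\left(c,G \right)} = - \frac{3}{11}$ ($t{\left(c,G \right)} = \frac{1}{\left(\frac{1}{3} + 0 - \frac{0^{2}}{3}\right) - 4} = \frac{1}{\left(\frac{1}{3} + 0 - 0\right) - 4} = \frac{1}{\left(\frac{1}{3} + 0 + 0\right) - 4} = \frac{1}{\frac{1}{3} - 4} = \frac{1}{- \frac{11}{3}} = - \frac{3}{11}$)
$a{\left(r,j \right)} = - \frac{3}{11} + r$ ($a{\left(r,j \right)} = r - \frac{3}{11} = - \frac{3}{11} + r$)
$17 \left(-98\right) a{\left(4,-1 \right)} = 17 \left(-98\right) \left(- \frac{3}{11} + 4\right) = \left(-1666\right) \frac{41}{11} = - \frac{68306}{11}$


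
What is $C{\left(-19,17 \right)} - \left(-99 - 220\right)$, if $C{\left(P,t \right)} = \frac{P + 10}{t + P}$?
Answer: $\frac{647}{2} \approx 323.5$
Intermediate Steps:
$C{\left(P,t \right)} = \frac{10 + P}{P + t}$
$C{\left(-19,17 \right)} - \left(-99 - 220\right) = \frac{10 - 19}{-19 + 17} - \left(-99 - 220\right) = \frac{1}{-2} \left(-9\right) - -319 = \left(- \frac{1}{2}\right) \left(-9\right) + 319 = \frac{9}{2} + 319 = \frac{647}{2}$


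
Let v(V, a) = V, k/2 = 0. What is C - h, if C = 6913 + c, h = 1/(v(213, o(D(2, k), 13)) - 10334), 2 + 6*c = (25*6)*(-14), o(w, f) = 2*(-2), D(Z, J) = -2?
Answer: 199262251/30363 ≈ 6562.7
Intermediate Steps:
k = 0 (k = 2*0 = 0)
o(w, f) = -4
c = -1051/3 (c = -1/3 + ((25*6)*(-14))/6 = -1/3 + (150*(-14))/6 = -1/3 + (1/6)*(-2100) = -1/3 - 350 = -1051/3 ≈ -350.33)
h = -1/10121 (h = 1/(213 - 10334) = 1/(-10121) = -1/10121 ≈ -9.8804e-5)
C = 19688/3 (C = 6913 - 1051/3 = 19688/3 ≈ 6562.7)
C - h = 19688/3 - 1*(-1/10121) = 19688/3 + 1/10121 = 199262251/30363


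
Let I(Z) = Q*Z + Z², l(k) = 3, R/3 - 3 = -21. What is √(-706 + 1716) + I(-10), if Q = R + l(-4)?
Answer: 610 + √1010 ≈ 641.78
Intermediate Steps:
R = -54 (R = 9 + 3*(-21) = 9 - 63 = -54)
Q = -51 (Q = -54 + 3 = -51)
I(Z) = Z² - 51*Z (I(Z) = -51*Z + Z² = Z² - 51*Z)
√(-706 + 1716) + I(-10) = √(-706 + 1716) - 10*(-51 - 10) = √1010 - 10*(-61) = √1010 + 610 = 610 + √1010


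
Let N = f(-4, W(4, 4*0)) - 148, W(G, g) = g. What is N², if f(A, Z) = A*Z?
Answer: 21904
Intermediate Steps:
N = -148 (N = -16*0 - 148 = -4*0 - 148 = 0 - 148 = -148)
N² = (-148)² = 21904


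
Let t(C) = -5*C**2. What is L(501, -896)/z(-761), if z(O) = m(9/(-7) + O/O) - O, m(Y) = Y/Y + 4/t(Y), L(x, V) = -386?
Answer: -1930/3761 ≈ -0.51316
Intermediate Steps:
m(Y) = 1 - 4/(5*Y**2) (m(Y) = Y/Y + 4/((-5*Y**2)) = 1 + 4*(-1/(5*Y**2)) = 1 - 4/(5*Y**2))
z(O) = -44/5 - O (z(O) = (1 - 4/(5*(9/(-7) + O/O)**2)) - O = (1 - 4/(5*(9*(-1/7) + 1)**2)) - O = (1 - 4/(5*(-9/7 + 1)**2)) - O = (1 - 4/(5*(-2/7)**2)) - O = (1 - 4/5*49/4) - O = (1 - 49/5) - O = -44/5 - O)
L(501, -896)/z(-761) = -386/(-44/5 - 1*(-761)) = -386/(-44/5 + 761) = -386/3761/5 = -386*5/3761 = -1930/3761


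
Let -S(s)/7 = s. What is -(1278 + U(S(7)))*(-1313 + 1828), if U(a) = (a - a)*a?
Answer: -658170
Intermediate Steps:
S(s) = -7*s
U(a) = 0 (U(a) = 0*a = 0)
-(1278 + U(S(7)))*(-1313 + 1828) = -(1278 + 0)*(-1313 + 1828) = -1278*515 = -1*658170 = -658170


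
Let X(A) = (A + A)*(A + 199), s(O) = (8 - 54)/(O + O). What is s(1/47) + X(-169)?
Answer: -11221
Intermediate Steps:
s(O) = -23/O (s(O) = -46*1/(2*O) = -23/O)
X(A) = 2*A*(199 + A) (X(A) = (2*A)*(199 + A) = 2*A*(199 + A))
s(1/47) + X(-169) = -23/(1/47) + 2*(-169)*(199 - 169) = -23/1/47 + 2*(-169)*30 = -23*47 - 10140 = -1081 - 10140 = -11221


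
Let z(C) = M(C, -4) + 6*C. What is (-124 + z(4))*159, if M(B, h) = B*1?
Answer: -15264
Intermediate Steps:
M(B, h) = B
z(C) = 7*C (z(C) = C + 6*C = 7*C)
(-124 + z(4))*159 = (-124 + 7*4)*159 = (-124 + 28)*159 = -96*159 = -15264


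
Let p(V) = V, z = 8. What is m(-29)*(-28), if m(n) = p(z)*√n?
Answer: -224*I*√29 ≈ -1206.3*I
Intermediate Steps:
m(n) = 8*√n
m(-29)*(-28) = (8*√(-29))*(-28) = (8*(I*√29))*(-28) = (8*I*√29)*(-28) = -224*I*√29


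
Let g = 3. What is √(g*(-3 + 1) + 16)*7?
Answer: 7*√10 ≈ 22.136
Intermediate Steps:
√(g*(-3 + 1) + 16)*7 = √(3*(-3 + 1) + 16)*7 = √(3*(-2) + 16)*7 = √(-6 + 16)*7 = √10*7 = 7*√10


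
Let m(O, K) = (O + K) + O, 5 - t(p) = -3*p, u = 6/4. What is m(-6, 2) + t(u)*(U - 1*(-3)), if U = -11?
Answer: -86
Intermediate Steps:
u = 3/2 (u = 6*(¼) = 3/2 ≈ 1.5000)
t(p) = 5 + 3*p (t(p) = 5 - (-3)*p = 5 + 3*p)
m(O, K) = K + 2*O (m(O, K) = (K + O) + O = K + 2*O)
m(-6, 2) + t(u)*(U - 1*(-3)) = (2 + 2*(-6)) + (5 + 3*(3/2))*(-11 - 1*(-3)) = (2 - 12) + (5 + 9/2)*(-11 + 3) = -10 + (19/2)*(-8) = -10 - 76 = -86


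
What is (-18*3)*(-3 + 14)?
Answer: -594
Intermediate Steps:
(-18*3)*(-3 + 14) = -54*11 = -594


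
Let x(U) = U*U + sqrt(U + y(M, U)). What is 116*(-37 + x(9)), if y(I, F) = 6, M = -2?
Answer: 5104 + 116*sqrt(15) ≈ 5553.3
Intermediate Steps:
x(U) = U**2 + sqrt(6 + U) (x(U) = U*U + sqrt(U + 6) = U**2 + sqrt(6 + U))
116*(-37 + x(9)) = 116*(-37 + (9**2 + sqrt(6 + 9))) = 116*(-37 + (81 + sqrt(15))) = 116*(44 + sqrt(15)) = 5104 + 116*sqrt(15)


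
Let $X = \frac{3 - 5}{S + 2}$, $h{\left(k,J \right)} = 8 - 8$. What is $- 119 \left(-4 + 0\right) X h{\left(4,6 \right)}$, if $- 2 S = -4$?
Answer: $0$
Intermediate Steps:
$S = 2$ ($S = \left(- \frac{1}{2}\right) \left(-4\right) = 2$)
$h{\left(k,J \right)} = 0$ ($h{\left(k,J \right)} = 8 - 8 = 0$)
$X = - \frac{1}{2}$ ($X = \frac{3 - 5}{2 + 2} = - \frac{2}{4} = \left(-2\right) \frac{1}{4} = - \frac{1}{2} \approx -0.5$)
$- 119 \left(-4 + 0\right) X h{\left(4,6 \right)} = - 119 \left(-4 + 0\right) \left(- \frac{1}{2}\right) 0 = - 119 \left(\left(-4\right) \left(- \frac{1}{2}\right)\right) 0 = \left(-119\right) 2 \cdot 0 = \left(-238\right) 0 = 0$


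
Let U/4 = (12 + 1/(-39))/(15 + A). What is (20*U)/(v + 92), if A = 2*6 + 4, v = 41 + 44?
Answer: 37360/213993 ≈ 0.17459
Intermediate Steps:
v = 85
A = 16 (A = 12 + 4 = 16)
U = 1868/1209 (U = 4*((12 + 1/(-39))/(15 + 16)) = 4*((12 - 1/39)/31) = 4*((467/39)*(1/31)) = 4*(467/1209) = 1868/1209 ≈ 1.5451)
(20*U)/(v + 92) = (20*(1868/1209))/(85 + 92) = (37360/1209)/177 = (37360/1209)*(1/177) = 37360/213993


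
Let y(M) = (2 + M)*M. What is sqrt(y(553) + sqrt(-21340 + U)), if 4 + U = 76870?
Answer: sqrt(306915 + sqrt(55526)) ≈ 554.21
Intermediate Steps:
U = 76866 (U = -4 + 76870 = 76866)
y(M) = M*(2 + M)
sqrt(y(553) + sqrt(-21340 + U)) = sqrt(553*(2 + 553) + sqrt(-21340 + 76866)) = sqrt(553*555 + sqrt(55526)) = sqrt(306915 + sqrt(55526))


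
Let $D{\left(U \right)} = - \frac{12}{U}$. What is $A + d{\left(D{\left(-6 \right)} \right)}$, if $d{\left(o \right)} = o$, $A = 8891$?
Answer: $8893$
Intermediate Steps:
$A + d{\left(D{\left(-6 \right)} \right)} = 8891 - \frac{12}{-6} = 8891 - -2 = 8891 + 2 = 8893$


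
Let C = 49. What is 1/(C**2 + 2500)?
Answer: 1/4901 ≈ 0.00020404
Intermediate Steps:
1/(C**2 + 2500) = 1/(49**2 + 2500) = 1/(2401 + 2500) = 1/4901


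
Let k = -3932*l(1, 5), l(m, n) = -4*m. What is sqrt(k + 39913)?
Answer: sqrt(55641) ≈ 235.88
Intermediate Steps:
k = 15728 (k = -(-15728) = -3932*(-4) = 15728)
sqrt(k + 39913) = sqrt(15728 + 39913) = sqrt(55641)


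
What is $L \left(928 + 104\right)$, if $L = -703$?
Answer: $-725496$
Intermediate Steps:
$L \left(928 + 104\right) = - 703 \left(928 + 104\right) = \left(-703\right) 1032 = -725496$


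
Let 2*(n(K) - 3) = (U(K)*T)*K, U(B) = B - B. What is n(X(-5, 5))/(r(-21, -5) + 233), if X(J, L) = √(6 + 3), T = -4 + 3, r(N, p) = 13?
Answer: 1/82 ≈ 0.012195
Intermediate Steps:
T = -1
U(B) = 0
X(J, L) = 3 (X(J, L) = √9 = 3)
n(K) = 3 (n(K) = 3 + ((0*(-1))*K)/2 = 3 + (0*K)/2 = 3 + (½)*0 = 3 + 0 = 3)
n(X(-5, 5))/(r(-21, -5) + 233) = 3/(13 + 233) = 3/246 = 3*(1/246) = 1/82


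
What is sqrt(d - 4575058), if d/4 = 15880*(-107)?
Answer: 3*I*sqrt(1263522) ≈ 3372.2*I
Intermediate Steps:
d = -6796640 (d = 4*(15880*(-107)) = 4*(-1699160) = -6796640)
sqrt(d - 4575058) = sqrt(-6796640 - 4575058) = sqrt(-11371698) = 3*I*sqrt(1263522)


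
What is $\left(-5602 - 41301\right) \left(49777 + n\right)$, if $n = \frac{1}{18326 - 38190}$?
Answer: $- \frac{46376294647281}{19864} \approx -2.3347 \cdot 10^{9}$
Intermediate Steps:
$n = - \frac{1}{19864}$ ($n = \frac{1}{-19864} = - \frac{1}{19864} \approx -5.0342 \cdot 10^{-5}$)
$\left(-5602 - 41301\right) \left(49777 + n\right) = \left(-5602 - 41301\right) \left(49777 - \frac{1}{19864}\right) = \left(-46903\right) \frac{988770327}{19864} = - \frac{46376294647281}{19864}$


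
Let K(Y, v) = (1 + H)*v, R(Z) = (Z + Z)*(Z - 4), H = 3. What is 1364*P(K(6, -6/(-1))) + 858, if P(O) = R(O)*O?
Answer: 31427418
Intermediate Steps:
R(Z) = 2*Z*(-4 + Z) (R(Z) = (2*Z)*(-4 + Z) = 2*Z*(-4 + Z))
K(Y, v) = 4*v (K(Y, v) = (1 + 3)*v = 4*v)
P(O) = 2*O²*(-4 + O) (P(O) = (2*O*(-4 + O))*O = 2*O²*(-4 + O))
1364*P(K(6, -6/(-1))) + 858 = 1364*(2*(4*(-6/(-1)))²*(-4 + 4*(-6/(-1)))) + 858 = 1364*(2*(4*(-6*(-1)))²*(-4 + 4*(-6*(-1)))) + 858 = 1364*(2*(4*6)²*(-4 + 4*6)) + 858 = 1364*(2*24²*(-4 + 24)) + 858 = 1364*(2*576*20) + 858 = 1364*23040 + 858 = 31426560 + 858 = 31427418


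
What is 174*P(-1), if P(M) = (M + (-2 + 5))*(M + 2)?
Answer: 348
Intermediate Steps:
P(M) = (2 + M)*(3 + M) (P(M) = (M + 3)*(2 + M) = (3 + M)*(2 + M) = (2 + M)*(3 + M))
174*P(-1) = 174*(6 + (-1)**2 + 5*(-1)) = 174*(6 + 1 - 5) = 174*2 = 348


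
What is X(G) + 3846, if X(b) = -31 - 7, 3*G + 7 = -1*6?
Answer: 3808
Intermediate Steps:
G = -13/3 (G = -7/3 + (-1*6)/3 = -7/3 + (1/3)*(-6) = -7/3 - 2 = -13/3 ≈ -4.3333)
X(b) = -38
X(G) + 3846 = -38 + 3846 = 3808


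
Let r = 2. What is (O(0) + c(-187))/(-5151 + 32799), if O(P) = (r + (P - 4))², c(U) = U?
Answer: -61/9216 ≈ -0.0066189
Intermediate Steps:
O(P) = (-2 + P)² (O(P) = (2 + (P - 4))² = (2 + (-4 + P))² = (-2 + P)²)
(O(0) + c(-187))/(-5151 + 32799) = ((-2 + 0)² - 187)/(-5151 + 32799) = ((-2)² - 187)/27648 = (4 - 187)*(1/27648) = -183*1/27648 = -61/9216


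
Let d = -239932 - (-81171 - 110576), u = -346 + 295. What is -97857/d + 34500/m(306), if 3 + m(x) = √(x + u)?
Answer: 835203387/1975585 + 5750*√255/41 ≈ 2662.3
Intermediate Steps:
u = -51
d = -48185 (d = -239932 - 1*(-191747) = -239932 + 191747 = -48185)
m(x) = -3 + √(-51 + x) (m(x) = -3 + √(x - 51) = -3 + √(-51 + x))
-97857/d + 34500/m(306) = -97857/(-48185) + 34500/(-3 + √(-51 + 306)) = -97857*(-1/48185) + 34500/(-3 + √255) = 97857/48185 + 34500/(-3 + √255)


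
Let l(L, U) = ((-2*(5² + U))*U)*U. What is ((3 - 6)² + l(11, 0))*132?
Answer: 1188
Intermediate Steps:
l(L, U) = U²*(-50 - 2*U) (l(L, U) = ((-2*(25 + U))*U)*U = ((-50 - 2*U)*U)*U = (U*(-50 - 2*U))*U = U²*(-50 - 2*U))
((3 - 6)² + l(11, 0))*132 = ((3 - 6)² + 2*0²*(-25 - 1*0))*132 = ((-3)² + 2*0*(-25 + 0))*132 = (9 + 2*0*(-25))*132 = (9 + 0)*132 = 9*132 = 1188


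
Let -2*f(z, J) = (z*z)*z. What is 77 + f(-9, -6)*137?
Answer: 100027/2 ≈ 50014.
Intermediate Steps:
f(z, J) = -z³/2 (f(z, J) = -z*z*z/2 = -z²*z/2 = -z³/2)
77 + f(-9, -6)*137 = 77 - ½*(-9)³*137 = 77 - ½*(-729)*137 = 77 + (729/2)*137 = 77 + 99873/2 = 100027/2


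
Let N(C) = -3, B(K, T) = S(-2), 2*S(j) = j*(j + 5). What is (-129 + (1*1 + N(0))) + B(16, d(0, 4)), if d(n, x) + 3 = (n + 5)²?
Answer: -134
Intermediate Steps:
d(n, x) = -3 + (5 + n)² (d(n, x) = -3 + (n + 5)² = -3 + (5 + n)²)
S(j) = j*(5 + j)/2 (S(j) = (j*(j + 5))/2 = (j*(5 + j))/2 = j*(5 + j)/2)
B(K, T) = -3 (B(K, T) = (½)*(-2)*(5 - 2) = (½)*(-2)*3 = -3)
(-129 + (1*1 + N(0))) + B(16, d(0, 4)) = (-129 + (1*1 - 3)) - 3 = (-129 + (1 - 3)) - 3 = (-129 - 2) - 3 = -131 - 3 = -134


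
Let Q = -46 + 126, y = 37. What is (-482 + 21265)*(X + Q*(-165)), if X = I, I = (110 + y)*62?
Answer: -84919338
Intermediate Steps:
Q = 80
I = 9114 (I = (110 + 37)*62 = 147*62 = 9114)
X = 9114
(-482 + 21265)*(X + Q*(-165)) = (-482 + 21265)*(9114 + 80*(-165)) = 20783*(9114 - 13200) = 20783*(-4086) = -84919338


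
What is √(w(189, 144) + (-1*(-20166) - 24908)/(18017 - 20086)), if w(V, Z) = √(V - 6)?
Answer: √(9811198 + 4280761*√183)/2069 ≈ 3.9774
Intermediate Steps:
w(V, Z) = √(-6 + V)
√(w(189, 144) + (-1*(-20166) - 24908)/(18017 - 20086)) = √(√(-6 + 189) + (-1*(-20166) - 24908)/(18017 - 20086)) = √(√183 + (20166 - 24908)/(-2069)) = √(√183 - 4742*(-1/2069)) = √(√183 + 4742/2069) = √(4742/2069 + √183)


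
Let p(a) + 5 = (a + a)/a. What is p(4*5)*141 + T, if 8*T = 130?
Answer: -1627/4 ≈ -406.75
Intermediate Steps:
T = 65/4 (T = (1/8)*130 = 65/4 ≈ 16.250)
p(a) = -3 (p(a) = -5 + (a + a)/a = -5 + (2*a)/a = -5 + 2 = -3)
p(4*5)*141 + T = -3*141 + 65/4 = -423 + 65/4 = -1627/4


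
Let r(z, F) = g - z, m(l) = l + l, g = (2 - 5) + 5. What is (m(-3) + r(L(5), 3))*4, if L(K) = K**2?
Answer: -116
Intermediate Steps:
g = 2 (g = -3 + 5 = 2)
m(l) = 2*l
r(z, F) = 2 - z
(m(-3) + r(L(5), 3))*4 = (2*(-3) + (2 - 1*5**2))*4 = (-6 + (2 - 1*25))*4 = (-6 + (2 - 25))*4 = (-6 - 23)*4 = -29*4 = -116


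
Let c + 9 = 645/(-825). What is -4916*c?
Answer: 2644808/55 ≈ 48087.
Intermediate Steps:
c = -538/55 (c = -9 + 645/(-825) = -9 + 645*(-1/825) = -9 - 43/55 = -538/55 ≈ -9.7818)
-4916*c = -4916*(-538/55) = 2644808/55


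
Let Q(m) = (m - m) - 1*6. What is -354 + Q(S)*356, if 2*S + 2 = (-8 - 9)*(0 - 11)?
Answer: -2490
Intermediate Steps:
S = 185/2 (S = -1 + ((-8 - 9)*(0 - 11))/2 = -1 + (-17*(-11))/2 = -1 + (½)*187 = -1 + 187/2 = 185/2 ≈ 92.500)
Q(m) = -6 (Q(m) = 0 - 6 = -6)
-354 + Q(S)*356 = -354 - 6*356 = -354 - 2136 = -2490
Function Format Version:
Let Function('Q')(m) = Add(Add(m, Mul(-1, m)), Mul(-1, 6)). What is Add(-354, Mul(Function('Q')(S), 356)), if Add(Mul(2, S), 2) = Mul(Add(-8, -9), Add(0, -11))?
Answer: -2490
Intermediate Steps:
S = Rational(185, 2) (S = Add(-1, Mul(Rational(1, 2), Mul(Add(-8, -9), Add(0, -11)))) = Add(-1, Mul(Rational(1, 2), Mul(-17, -11))) = Add(-1, Mul(Rational(1, 2), 187)) = Add(-1, Rational(187, 2)) = Rational(185, 2) ≈ 92.500)
Function('Q')(m) = -6 (Function('Q')(m) = Add(0, -6) = -6)
Add(-354, Mul(Function('Q')(S), 356)) = Add(-354, Mul(-6, 356)) = Add(-354, -2136) = -2490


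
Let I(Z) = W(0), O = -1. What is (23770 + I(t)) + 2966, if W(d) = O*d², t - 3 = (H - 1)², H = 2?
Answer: 26736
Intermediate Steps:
t = 4 (t = 3 + (2 - 1)² = 3 + 1² = 3 + 1 = 4)
W(d) = -d²
I(Z) = 0 (I(Z) = -1*0² = -1*0 = 0)
(23770 + I(t)) + 2966 = (23770 + 0) + 2966 = 23770 + 2966 = 26736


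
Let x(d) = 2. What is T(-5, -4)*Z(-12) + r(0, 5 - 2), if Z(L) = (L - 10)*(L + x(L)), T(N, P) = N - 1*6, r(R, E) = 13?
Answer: -2407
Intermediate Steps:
T(N, P) = -6 + N (T(N, P) = N - 6 = -6 + N)
Z(L) = (-10 + L)*(2 + L) (Z(L) = (L - 10)*(L + 2) = (-10 + L)*(2 + L))
T(-5, -4)*Z(-12) + r(0, 5 - 2) = (-6 - 5)*(-20 + (-12)**2 - 8*(-12)) + 13 = -11*(-20 + 144 + 96) + 13 = -11*220 + 13 = -2420 + 13 = -2407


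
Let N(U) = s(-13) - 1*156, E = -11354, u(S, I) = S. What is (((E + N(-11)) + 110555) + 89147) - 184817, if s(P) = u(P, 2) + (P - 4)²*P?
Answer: -395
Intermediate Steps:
s(P) = P + P*(-4 + P)² (s(P) = P + (P - 4)²*P = P + (-4 + P)²*P = P + P*(-4 + P)²)
N(U) = -3926 (N(U) = -13*(1 + (-4 - 13)²) - 1*156 = -13*(1 + (-17)²) - 156 = -13*(1 + 289) - 156 = -13*290 - 156 = -3770 - 156 = -3926)
(((E + N(-11)) + 110555) + 89147) - 184817 = (((-11354 - 3926) + 110555) + 89147) - 184817 = ((-15280 + 110555) + 89147) - 184817 = (95275 + 89147) - 184817 = 184422 - 184817 = -395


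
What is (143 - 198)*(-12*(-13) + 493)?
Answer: -35695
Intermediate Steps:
(143 - 198)*(-12*(-13) + 493) = -55*(156 + 493) = -55*649 = -35695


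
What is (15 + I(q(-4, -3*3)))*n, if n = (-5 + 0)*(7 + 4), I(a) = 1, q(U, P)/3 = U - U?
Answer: -880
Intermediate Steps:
q(U, P) = 0 (q(U, P) = 3*(U - U) = 3*0 = 0)
n = -55 (n = -5*11 = -55)
(15 + I(q(-4, -3*3)))*n = (15 + 1)*(-55) = 16*(-55) = -880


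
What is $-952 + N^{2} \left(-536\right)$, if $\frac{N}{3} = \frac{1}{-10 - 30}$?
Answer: $- \frac{191003}{200} \approx -955.01$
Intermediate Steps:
$N = - \frac{3}{40}$ ($N = \frac{3}{-10 - 30} = \frac{3}{-40} = 3 \left(- \frac{1}{40}\right) = - \frac{3}{40} \approx -0.075$)
$-952 + N^{2} \left(-536\right) = -952 + \left(- \frac{3}{40}\right)^{2} \left(-536\right) = -952 + \frac{9}{1600} \left(-536\right) = -952 - \frac{603}{200} = - \frac{191003}{200}$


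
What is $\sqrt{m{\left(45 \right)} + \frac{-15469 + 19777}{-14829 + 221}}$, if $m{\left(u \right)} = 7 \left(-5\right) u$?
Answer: $\frac{i \sqrt{5252468001}}{1826} \approx 39.69 i$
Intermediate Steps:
$m{\left(u \right)} = - 35 u$
$\sqrt{m{\left(45 \right)} + \frac{-15469 + 19777}{-14829 + 221}} = \sqrt{\left(-35\right) 45 + \frac{-15469 + 19777}{-14829 + 221}} = \sqrt{-1575 + \frac{4308}{-14608}} = \sqrt{-1575 + 4308 \left(- \frac{1}{14608}\right)} = \sqrt{-1575 - \frac{1077}{3652}} = \sqrt{- \frac{5752977}{3652}} = \frac{i \sqrt{5252468001}}{1826}$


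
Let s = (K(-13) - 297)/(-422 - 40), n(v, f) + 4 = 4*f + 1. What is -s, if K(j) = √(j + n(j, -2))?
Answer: -9/14 + I*√6/231 ≈ -0.64286 + 0.010604*I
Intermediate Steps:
n(v, f) = -3 + 4*f (n(v, f) = -4 + (4*f + 1) = -4 + (1 + 4*f) = -3 + 4*f)
K(j) = √(-11 + j) (K(j) = √(j + (-3 + 4*(-2))) = √(j + (-3 - 8)) = √(j - 11) = √(-11 + j))
s = 9/14 - I*√6/231 (s = (√(-11 - 13) - 297)/(-422 - 40) = (√(-24) - 297)/(-462) = (2*I*√6 - 297)*(-1/462) = (-297 + 2*I*√6)*(-1/462) = 9/14 - I*√6/231 ≈ 0.64286 - 0.010604*I)
-s = -(9/14 - I*√6/231) = -9/14 + I*√6/231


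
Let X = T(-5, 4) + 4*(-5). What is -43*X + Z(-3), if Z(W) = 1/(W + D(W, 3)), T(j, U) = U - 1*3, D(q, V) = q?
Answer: 4901/6 ≈ 816.83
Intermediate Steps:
T(j, U) = -3 + U (T(j, U) = U - 3 = -3 + U)
Z(W) = 1/(2*W) (Z(W) = 1/(W + W) = 1/(2*W))
X = -19 (X = (-3 + 4) + 4*(-5) = 1 - 20 = -19)
-43*X + Z(-3) = -43*(-19) + (½)/(-3) = 817 + (½)*(-⅓) = 817 - ⅙ = 4901/6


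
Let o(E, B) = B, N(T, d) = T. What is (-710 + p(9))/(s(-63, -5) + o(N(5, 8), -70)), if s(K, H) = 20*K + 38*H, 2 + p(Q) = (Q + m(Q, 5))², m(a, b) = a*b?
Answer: -29/20 ≈ -1.4500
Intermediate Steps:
p(Q) = -2 + 36*Q² (p(Q) = -2 + (Q + Q*5)² = -2 + (Q + 5*Q)² = -2 + (6*Q)² = -2 + 36*Q²)
(-710 + p(9))/(s(-63, -5) + o(N(5, 8), -70)) = (-710 + (-2 + 36*9²))/((20*(-63) + 38*(-5)) - 70) = (-710 + (-2 + 36*81))/((-1260 - 190) - 70) = (-710 + (-2 + 2916))/(-1450 - 70) = (-710 + 2914)/(-1520) = 2204*(-1/1520) = -29/20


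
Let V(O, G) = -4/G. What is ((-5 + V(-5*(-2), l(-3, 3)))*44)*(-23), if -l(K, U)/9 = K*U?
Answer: 413908/81 ≈ 5110.0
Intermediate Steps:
l(K, U) = -9*K*U
((-5 + V(-5*(-2), l(-3, 3)))*44)*(-23) = ((-5 - 4/((-9*(-3)*3)))*44)*(-23) = ((-5 - 4/81)*44)*(-23) = -409/81*44*(-23) = -17996/81*(-23) = 413908/81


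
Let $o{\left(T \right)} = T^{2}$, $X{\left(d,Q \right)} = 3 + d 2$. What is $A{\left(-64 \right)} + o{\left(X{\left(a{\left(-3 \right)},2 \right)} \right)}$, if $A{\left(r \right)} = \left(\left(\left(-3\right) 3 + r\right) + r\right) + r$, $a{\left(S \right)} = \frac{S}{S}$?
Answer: $-176$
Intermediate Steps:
$a{\left(S \right)} = 1$
$X{\left(d,Q \right)} = 3 + 2 d$
$A{\left(r \right)} = -9 + 3 r$ ($A{\left(r \right)} = \left(\left(-9 + r\right) + r\right) + r = \left(-9 + 2 r\right) + r = -9 + 3 r$)
$A{\left(-64 \right)} + o{\left(X{\left(a{\left(-3 \right)},2 \right)} \right)} = \left(-9 + 3 \left(-64\right)\right) + \left(3 + 2 \cdot 1\right)^{2} = \left(-9 - 192\right) + \left(3 + 2\right)^{2} = -201 + 5^{2} = -201 + 25 = -176$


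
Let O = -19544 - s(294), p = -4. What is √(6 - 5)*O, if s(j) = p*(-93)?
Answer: -19916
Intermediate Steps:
s(j) = 372 (s(j) = -4*(-93) = 372)
O = -19916 (O = -19544 - 1*372 = -19544 - 372 = -19916)
√(6 - 5)*O = √(6 - 5)*(-19916) = √1*(-19916) = 1*(-19916) = -19916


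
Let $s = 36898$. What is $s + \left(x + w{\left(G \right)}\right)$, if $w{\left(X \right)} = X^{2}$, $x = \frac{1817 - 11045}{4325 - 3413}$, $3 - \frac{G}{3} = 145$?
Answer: $\frac{16595655}{76} \approx 2.1836 \cdot 10^{5}$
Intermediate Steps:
$G = -426$ ($G = 9 - 435 = -426$)
$x = - \frac{769}{76}$ ($x = - \frac{9228}{912} = \left(-9228\right) \frac{1}{912} = - \frac{769}{76} \approx -10.118$)
$s + \left(x + w{\left(G \right)}\right) = 36898 - \left(\frac{769}{76} - \left(-426\right)^{2}\right) = 36898 + \left(- \frac{769}{76} + 181476\right) = 36898 + \frac{13791407}{76} = \frac{16595655}{76}$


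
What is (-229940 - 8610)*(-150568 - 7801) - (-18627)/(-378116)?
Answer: 14284815986375573/378116 ≈ 3.7779e+10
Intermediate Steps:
(-229940 - 8610)*(-150568 - 7801) - (-18627)/(-378116) = -238550*(-158369) - (-18627)*(-1)/378116 = 37778924950 - 1*18627/378116 = 37778924950 - 18627/378116 = 14284815986375573/378116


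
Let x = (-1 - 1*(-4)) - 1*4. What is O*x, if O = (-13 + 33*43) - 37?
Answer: -1369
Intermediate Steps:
x = -1 (x = (-1 + 4) - 4 = 3 - 4 = -1)
O = 1369 (O = (-13 + 1419) - 37 = 1406 - 37 = 1369)
O*x = 1369*(-1) = -1369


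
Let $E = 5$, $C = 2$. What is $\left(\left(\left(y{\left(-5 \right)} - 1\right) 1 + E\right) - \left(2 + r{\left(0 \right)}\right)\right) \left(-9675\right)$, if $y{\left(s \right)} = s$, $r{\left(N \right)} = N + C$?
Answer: $48375$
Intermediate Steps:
$r{\left(N \right)} = 2 + N$ ($r{\left(N \right)} = N + 2 = 2 + N$)
$\left(\left(\left(y{\left(-5 \right)} - 1\right) 1 + E\right) - \left(2 + r{\left(0 \right)}\right)\right) \left(-9675\right) = \left(\left(\left(-5 - 1\right) 1 + 5\right) - 4\right) \left(-9675\right) = \left(\left(\left(-6\right) 1 + 5\right) - 4\right) \left(-9675\right) = \left(\left(-6 + 5\right) - 4\right) \left(-9675\right) = \left(-1 - 4\right) \left(-9675\right) = \left(-5\right) \left(-9675\right) = 48375$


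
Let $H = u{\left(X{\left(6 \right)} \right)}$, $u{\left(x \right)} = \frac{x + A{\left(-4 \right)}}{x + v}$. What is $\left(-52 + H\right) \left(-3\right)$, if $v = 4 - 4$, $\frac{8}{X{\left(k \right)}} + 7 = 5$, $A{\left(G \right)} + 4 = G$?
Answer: $147$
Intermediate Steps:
$A{\left(G \right)} = -4 + G$
$X{\left(k \right)} = -4$ ($X{\left(k \right)} = \frac{8}{-7 + 5} = \frac{8}{-2} = 8 \left(- \frac{1}{2}\right) = -4$)
$v = 0$ ($v = 4 - 4 = 0$)
$u{\left(x \right)} = \frac{-8 + x}{x}$ ($u{\left(x \right)} = \frac{x - 8}{x + 0} = \frac{x - 8}{x} = \frac{-8 + x}{x}$)
$H = 3$ ($H = \frac{-8 - 4}{-4} = \left(- \frac{1}{4}\right) \left(-12\right) = 3$)
$\left(-52 + H\right) \left(-3\right) = \left(-52 + 3\right) \left(-3\right) = \left(-49\right) \left(-3\right) = 147$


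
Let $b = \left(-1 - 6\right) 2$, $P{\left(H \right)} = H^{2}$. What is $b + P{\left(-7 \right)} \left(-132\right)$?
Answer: $-6482$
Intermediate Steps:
$b = -14$ ($b = \left(-1 - 6\right) 2 = \left(-7\right) 2 = -14$)
$b + P{\left(-7 \right)} \left(-132\right) = -14 + \left(-7\right)^{2} \left(-132\right) = -14 + 49 \left(-132\right) = -14 - 6468 = -6482$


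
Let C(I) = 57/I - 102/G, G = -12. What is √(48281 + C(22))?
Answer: √5843343/11 ≈ 219.75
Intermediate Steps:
C(I) = 17/2 + 57/I (C(I) = 57/I - 102/(-12) = 57/I - 102*(-1/12) = 57/I + 17/2 = 17/2 + 57/I)
√(48281 + C(22)) = √(48281 + (17/2 + 57/22)) = √(48281 + 122/11) = √(531213/11) = √5843343/11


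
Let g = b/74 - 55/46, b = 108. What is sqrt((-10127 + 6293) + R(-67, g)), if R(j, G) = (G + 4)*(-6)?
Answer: 3*I*sqrt(310568195)/851 ≈ 62.126*I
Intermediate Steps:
g = 449/1702 (g = 108/74 - 55/46 = 108*(1/74) - 55*1/46 = 54/37 - 55/46 = 449/1702 ≈ 0.26381)
R(j, G) = -24 - 6*G (R(j, G) = (4 + G)*(-6) = -24 - 6*G)
sqrt((-10127 + 6293) + R(-67, g)) = sqrt((-10127 + 6293) + (-24 - 6*449/1702)) = sqrt(-3834 + (-24 - 1347/851)) = sqrt(-3834 - 21771/851) = sqrt(-3284505/851) = 3*I*sqrt(310568195)/851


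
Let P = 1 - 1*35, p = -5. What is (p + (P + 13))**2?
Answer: 676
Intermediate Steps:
P = -34 (P = 1 - 35 = -34)
(p + (P + 13))**2 = (-5 + (-34 + 13))**2 = (-5 - 21)**2 = (-26)**2 = 676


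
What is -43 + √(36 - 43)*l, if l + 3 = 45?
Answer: -43 + 42*I*√7 ≈ -43.0 + 111.12*I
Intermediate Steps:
l = 42 (l = -3 + 45 = 42)
-43 + √(36 - 43)*l = -43 + √(36 - 43)*42 = -43 + √(-7)*42 = -43 + (I*√7)*42 = -43 + 42*I*√7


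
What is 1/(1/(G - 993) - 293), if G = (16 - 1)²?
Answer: -768/225025 ≈ -0.0034130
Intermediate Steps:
G = 225 (G = 15² = 225)
1/(1/(G - 993) - 293) = 1/(1/(225 - 993) - 293) = 1/(1/(-768) - 293) = 1/(-1/768 - 293) = 1/(-225025/768) = -768/225025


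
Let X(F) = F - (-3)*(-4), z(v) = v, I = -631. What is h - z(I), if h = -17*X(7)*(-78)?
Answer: -5999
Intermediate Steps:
X(F) = -12 + F (X(F) = F - 1*12 = F - 12 = -12 + F)
h = -6630 (h = -17*(-12 + 7)*(-78) = -17*(-5)*(-78) = 85*(-78) = -6630)
h - z(I) = -6630 - (-631) = -6630 - 1*(-631) = -6630 + 631 = -5999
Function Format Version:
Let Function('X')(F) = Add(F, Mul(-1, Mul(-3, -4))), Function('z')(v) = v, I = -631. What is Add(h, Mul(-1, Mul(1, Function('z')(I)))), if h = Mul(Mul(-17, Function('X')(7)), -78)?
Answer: -5999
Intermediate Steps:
Function('X')(F) = Add(-12, F) (Function('X')(F) = Add(F, Mul(-1, 12)) = Add(F, -12) = Add(-12, F))
h = -6630 (h = Mul(Mul(-17, Add(-12, 7)), -78) = Mul(Mul(-17, -5), -78) = Mul(85, -78) = -6630)
Add(h, Mul(-1, Mul(1, Function('z')(I)))) = Add(-6630, Mul(-1, Mul(1, -631))) = Add(-6630, Mul(-1, -631)) = Add(-6630, 631) = -5999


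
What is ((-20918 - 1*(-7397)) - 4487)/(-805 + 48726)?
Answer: -18008/47921 ≈ -0.37579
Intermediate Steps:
((-20918 - 1*(-7397)) - 4487)/(-805 + 48726) = ((-20918 + 7397) - 4487)/47921 = (-13521 - 4487)*(1/47921) = -18008*1/47921 = -18008/47921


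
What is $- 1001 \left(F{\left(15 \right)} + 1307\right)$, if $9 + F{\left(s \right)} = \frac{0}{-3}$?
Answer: $-1299298$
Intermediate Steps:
$F{\left(s \right)} = -9$ ($F{\left(s \right)} = -9 + \frac{0}{-3} = -9 + 0 \left(- \frac{1}{3}\right) = -9 + 0 = -9$)
$- 1001 \left(F{\left(15 \right)} + 1307\right) = - 1001 \left(-9 + 1307\right) = \left(-1001\right) 1298 = -1299298$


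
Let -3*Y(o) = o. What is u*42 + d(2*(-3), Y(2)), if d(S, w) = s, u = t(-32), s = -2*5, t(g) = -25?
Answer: -1060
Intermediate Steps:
s = -10
Y(o) = -o/3
u = -25
d(S, w) = -10
u*42 + d(2*(-3), Y(2)) = -25*42 - 10 = -1050 - 10 = -1060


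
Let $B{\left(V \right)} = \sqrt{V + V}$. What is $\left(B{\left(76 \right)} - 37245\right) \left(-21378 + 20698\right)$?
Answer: $25326600 - 1360 \sqrt{38} \approx 2.5318 \cdot 10^{7}$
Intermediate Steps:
$B{\left(V \right)} = \sqrt{2} \sqrt{V}$ ($B{\left(V \right)} = \sqrt{2 V} = \sqrt{2} \sqrt{V}$)
$\left(B{\left(76 \right)} - 37245\right) \left(-21378 + 20698\right) = \left(\sqrt{2} \sqrt{76} - 37245\right) \left(-21378 + 20698\right) = \left(\sqrt{2} \cdot 2 \sqrt{19} - 37245\right) \left(-680\right) = \left(2 \sqrt{38} - 37245\right) \left(-680\right) = \left(-37245 + 2 \sqrt{38}\right) \left(-680\right) = 25326600 - 1360 \sqrt{38}$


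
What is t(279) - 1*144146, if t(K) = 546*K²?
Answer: 42357040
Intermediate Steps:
t(279) - 1*144146 = 546*279² - 1*144146 = 546*77841 - 144146 = 42501186 - 144146 = 42357040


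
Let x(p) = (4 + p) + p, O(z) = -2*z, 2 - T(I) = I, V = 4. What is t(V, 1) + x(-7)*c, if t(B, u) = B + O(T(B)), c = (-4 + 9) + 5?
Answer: -92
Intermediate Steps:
T(I) = 2 - I
c = 10 (c = 5 + 5 = 10)
x(p) = 4 + 2*p
t(B, u) = -4 + 3*B (t(B, u) = B - 2*(2 - B) = B + (-4 + 2*B) = -4 + 3*B)
t(V, 1) + x(-7)*c = (-4 + 3*4) + (4 + 2*(-7))*10 = (-4 + 12) + (4 - 14)*10 = 8 - 10*10 = 8 - 100 = -92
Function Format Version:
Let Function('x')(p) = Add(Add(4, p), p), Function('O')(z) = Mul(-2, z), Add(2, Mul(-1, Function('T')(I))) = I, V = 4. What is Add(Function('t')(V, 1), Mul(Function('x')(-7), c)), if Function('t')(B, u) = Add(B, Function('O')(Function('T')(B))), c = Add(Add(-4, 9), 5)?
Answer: -92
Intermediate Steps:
Function('T')(I) = Add(2, Mul(-1, I))
c = 10 (c = Add(5, 5) = 10)
Function('x')(p) = Add(4, Mul(2, p))
Function('t')(B, u) = Add(-4, Mul(3, B)) (Function('t')(B, u) = Add(B, Mul(-2, Add(2, Mul(-1, B)))) = Add(B, Add(-4, Mul(2, B))) = Add(-4, Mul(3, B)))
Add(Function('t')(V, 1), Mul(Function('x')(-7), c)) = Add(Add(-4, Mul(3, 4)), Mul(Add(4, Mul(2, -7)), 10)) = Add(Add(-4, 12), Mul(Add(4, -14), 10)) = Add(8, Mul(-10, 10)) = Add(8, -100) = -92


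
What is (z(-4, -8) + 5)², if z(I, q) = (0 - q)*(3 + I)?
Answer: 9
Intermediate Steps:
z(I, q) = -q*(3 + I) (z(I, q) = (-q)*(3 + I) = -q*(3 + I))
(z(-4, -8) + 5)² = (-1*(-8)*(3 - 4) + 5)² = (-1*(-8)*(-1) + 5)² = (-8 + 5)² = (-3)² = 9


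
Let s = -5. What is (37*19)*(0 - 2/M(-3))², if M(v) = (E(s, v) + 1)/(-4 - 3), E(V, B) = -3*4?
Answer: 137788/121 ≈ 1138.7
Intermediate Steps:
E(V, B) = -12
M(v) = 11/7 (M(v) = (-12 + 1)/(-4 - 3) = -11/(-7) = -11*(-⅐) = 11/7)
(37*19)*(0 - 2/M(-3))² = (37*19)*(0 - 2/11/7)² = 703*(0 - 2*7/11)² = 703*(0 - 14/11)² = 703*(-14/11)² = 703*(196/121) = 137788/121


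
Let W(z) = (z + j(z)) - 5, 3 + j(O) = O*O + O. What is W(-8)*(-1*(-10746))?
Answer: 429840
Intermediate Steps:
j(O) = -3 + O + O² (j(O) = -3 + (O*O + O) = -3 + (O² + O) = -3 + (O + O²) = -3 + O + O²)
W(z) = -8 + z² + 2*z (W(z) = (z + (-3 + z + z²)) - 5 = (-3 + z² + 2*z) - 5 = -8 + z² + 2*z)
W(-8)*(-1*(-10746)) = (-8 + (-8)² + 2*(-8))*(-1*(-10746)) = (-8 + 64 - 16)*10746 = 40*10746 = 429840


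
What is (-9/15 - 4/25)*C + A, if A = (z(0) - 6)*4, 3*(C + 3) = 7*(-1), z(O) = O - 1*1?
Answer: -1796/75 ≈ -23.947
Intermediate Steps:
z(O) = -1 + O (z(O) = O - 1 = -1 + O)
C = -16/3 (C = -3 + (7*(-1))/3 = -3 + (1/3)*(-7) = -3 - 7/3 = -16/3 ≈ -5.3333)
A = -28 (A = ((-1 + 0) - 6)*4 = (-1 - 6)*4 = -7*4 = -28)
(-9/15 - 4/25)*C + A = (-9/15 - 4/25)*(-16/3) - 28 = (-9*1/15 - 4*1/25)*(-16/3) - 28 = (-3/5 - 4/25)*(-16/3) - 28 = -19/25*(-16/3) - 28 = 304/75 - 28 = -1796/75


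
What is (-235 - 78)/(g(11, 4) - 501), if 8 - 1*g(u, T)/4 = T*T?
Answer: 313/533 ≈ 0.58724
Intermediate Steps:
g(u, T) = 32 - 4*T² (g(u, T) = 32 - 4*T*T = 32 - 4*T²)
(-235 - 78)/(g(11, 4) - 501) = (-235 - 78)/((32 - 4*4²) - 501) = -313/((32 - 4*16) - 501) = -313/((32 - 64) - 501) = -313/(-32 - 501) = -313/(-533) = -313*(-1/533) = 313/533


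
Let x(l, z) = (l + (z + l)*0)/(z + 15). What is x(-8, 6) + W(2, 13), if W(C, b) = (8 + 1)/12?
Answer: 31/84 ≈ 0.36905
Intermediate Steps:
x(l, z) = l/(15 + z) (x(l, z) = (l + (l + z)*0)/(15 + z) = (l + 0)/(15 + z) = l/(15 + z))
W(C, b) = ¾ (W(C, b) = 9*(1/12) = ¾)
x(-8, 6) + W(2, 13) = -8/(15 + 6) + ¾ = -8/21 + ¾ = 31/84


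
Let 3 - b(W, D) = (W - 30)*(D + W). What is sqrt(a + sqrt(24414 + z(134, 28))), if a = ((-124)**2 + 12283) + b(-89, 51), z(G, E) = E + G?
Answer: 2*sqrt(5785 + 16*sqrt(6)) ≈ 152.63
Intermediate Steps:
b(W, D) = 3 - (-30 + W)*(D + W) (b(W, D) = 3 - (W - 30)*(D + W) = 3 - (-30 + W)*(D + W))
a = 23140 (a = ((-124)**2 + 12283) + (3 - 1*(-89)**2 + 30*51 + 30*(-89) - 1*51*(-89)) = (15376 + 12283) + (3 - 1*7921 + 1530 - 2670 + 4539) = 27659 + (3 - 7921 + 1530 - 2670 + 4539) = 27659 - 4519 = 23140)
sqrt(a + sqrt(24414 + z(134, 28))) = sqrt(23140 + sqrt(24414 + (28 + 134))) = sqrt(23140 + sqrt(24414 + 162)) = sqrt(23140 + sqrt(24576)) = sqrt(23140 + 64*sqrt(6))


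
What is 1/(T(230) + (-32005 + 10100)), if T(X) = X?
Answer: -1/21675 ≈ -4.6136e-5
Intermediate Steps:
1/(T(230) + (-32005 + 10100)) = 1/(230 + (-32005 + 10100)) = 1/(230 - 21905) = 1/(-21675) = -1/21675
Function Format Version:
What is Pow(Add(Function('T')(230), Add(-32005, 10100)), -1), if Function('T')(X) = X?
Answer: Rational(-1, 21675) ≈ -4.6136e-5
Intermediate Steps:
Pow(Add(Function('T')(230), Add(-32005, 10100)), -1) = Pow(Add(230, Add(-32005, 10100)), -1) = Pow(Add(230, -21905), -1) = Pow(-21675, -1) = Rational(-1, 21675)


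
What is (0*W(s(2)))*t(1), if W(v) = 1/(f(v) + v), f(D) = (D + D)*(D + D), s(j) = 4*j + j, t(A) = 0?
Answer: 0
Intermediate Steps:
s(j) = 5*j
f(D) = 4*D² (f(D) = (2*D)*(2*D) = 4*D²)
W(v) = 1/(v + 4*v²) (W(v) = 1/(4*v² + v) = 1/(v + 4*v²))
(0*W(s(2)))*t(1) = (0*(1/(((5*2))*(1 + 4*(5*2)))))*0 = (0*(1/(10*(1 + 4*10))))*0 = (0*(1/(10*(1 + 40))))*0 = (0*((⅒)/41))*0 = (0*((⅒)*(1/41)))*0 = (0*(1/410))*0 = 0*0 = 0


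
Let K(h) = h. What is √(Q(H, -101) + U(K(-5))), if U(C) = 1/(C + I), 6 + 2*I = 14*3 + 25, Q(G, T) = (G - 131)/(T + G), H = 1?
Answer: √348330/510 ≈ 1.1572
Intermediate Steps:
Q(G, T) = (-131 + G)/(G + T)
I = 61/2 (I = -3 + (14*3 + 25)/2 = -3 + (42 + 25)/2 = -3 + (½)*67 = -3 + 67/2 = 61/2 ≈ 30.500)
U(C) = 1/(61/2 + C) (U(C) = 1/(C + 61/2) = 1/(61/2 + C))
√(Q(H, -101) + U(K(-5))) = √((-131 + 1)/(1 - 101) + 2/(61 + 2*(-5))) = √(-130/(-100) + 2/(61 - 10)) = √(-1/100*(-130) + 2/51) = √(13/10 + 2*(1/51)) = √(13/10 + 2/51) = √(683/510) = √348330/510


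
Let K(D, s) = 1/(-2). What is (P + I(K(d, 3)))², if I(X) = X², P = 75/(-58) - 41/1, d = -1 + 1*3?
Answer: 23785129/13456 ≈ 1767.6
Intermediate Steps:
d = 2 (d = -1 + 3 = 2)
K(D, s) = -½
P = -2453/58 (P = 75*(-1/58) - 41*1 = -75/58 - 41 = -2453/58 ≈ -42.293)
(P + I(K(d, 3)))² = (-2453/58 + (-½)²)² = (-2453/58 + ¼)² = (-4877/116)² = 23785129/13456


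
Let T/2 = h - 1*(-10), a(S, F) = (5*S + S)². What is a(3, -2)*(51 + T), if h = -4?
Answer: 20412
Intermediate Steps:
a(S, F) = 36*S² (a(S, F) = (6*S)² = 36*S²)
T = 12 (T = 2*(-4 - 1*(-10)) = 2*(-4 + 10) = 2*6 = 12)
a(3, -2)*(51 + T) = (36*3²)*(51 + 12) = (36*9)*63 = 324*63 = 20412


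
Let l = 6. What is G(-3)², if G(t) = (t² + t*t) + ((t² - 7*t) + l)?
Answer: 2916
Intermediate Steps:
G(t) = 6 - 7*t + 3*t² (G(t) = (t² + t*t) + ((t² - 7*t) + 6) = (t² + t²) + (6 + t² - 7*t) = 2*t² + (6 + t² - 7*t) = 6 - 7*t + 3*t²)
G(-3)² = (6 - 7*(-3) + 3*(-3)²)² = (6 + 21 + 3*9)² = (6 + 21 + 27)² = 54² = 2916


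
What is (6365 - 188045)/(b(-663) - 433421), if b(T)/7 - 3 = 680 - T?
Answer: 60560/141333 ≈ 0.42849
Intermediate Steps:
b(T) = 4781 - 7*T (b(T) = 21 + 7*(680 - T) = 21 + (4760 - 7*T) = 4781 - 7*T)
(6365 - 188045)/(b(-663) - 433421) = (6365 - 188045)/((4781 - 7*(-663)) - 433421) = -181680/((4781 + 4641) - 433421) = -181680/(9422 - 433421) = -181680/(-423999) = -181680*(-1/423999) = 60560/141333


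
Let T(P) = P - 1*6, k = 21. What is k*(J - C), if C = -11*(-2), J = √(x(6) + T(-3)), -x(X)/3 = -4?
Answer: -462 + 21*√3 ≈ -425.63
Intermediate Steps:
x(X) = 12 (x(X) = -3*(-4) = 12)
T(P) = -6 + P (T(P) = P - 6 = -6 + P)
J = √3 (J = √(12 + (-6 - 3)) = √(12 - 9) = √3 ≈ 1.7320)
C = 22
k*(J - C) = 21*(√3 - 1*22) = 21*(√3 - 22) = 21*(-22 + √3) = -462 + 21*√3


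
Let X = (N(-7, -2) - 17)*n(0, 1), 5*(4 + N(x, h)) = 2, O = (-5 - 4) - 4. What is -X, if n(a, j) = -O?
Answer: 1339/5 ≈ 267.80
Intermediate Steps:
O = -13 (O = -9 - 4 = -13)
N(x, h) = -18/5 (N(x, h) = -4 + (⅕)*2 = -4 + ⅖ = -18/5)
n(a, j) = 13 (n(a, j) = -1*(-13) = 13)
X = -1339/5 (X = (-18/5 - 17)*13 = -103/5*13 = -1339/5 ≈ -267.80)
-X = -1*(-1339/5) = 1339/5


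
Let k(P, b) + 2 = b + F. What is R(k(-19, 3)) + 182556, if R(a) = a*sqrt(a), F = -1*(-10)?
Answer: 182556 + 11*sqrt(11) ≈ 1.8259e+5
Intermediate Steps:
F = 10
k(P, b) = 8 + b (k(P, b) = -2 + (b + 10) = -2 + (10 + b) = 8 + b)
R(a) = a**(3/2)
R(k(-19, 3)) + 182556 = (8 + 3)**(3/2) + 182556 = 11**(3/2) + 182556 = 11*sqrt(11) + 182556 = 182556 + 11*sqrt(11)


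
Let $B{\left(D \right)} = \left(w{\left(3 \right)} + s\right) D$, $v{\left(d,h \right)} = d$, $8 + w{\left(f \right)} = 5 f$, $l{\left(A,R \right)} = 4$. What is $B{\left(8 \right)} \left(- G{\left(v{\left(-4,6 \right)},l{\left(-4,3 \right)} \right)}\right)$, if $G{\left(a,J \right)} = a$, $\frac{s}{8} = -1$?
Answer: $-32$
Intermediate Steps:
$s = -8$ ($s = 8 \left(-1\right) = -8$)
$w{\left(f \right)} = -8 + 5 f$
$B{\left(D \right)} = - D$ ($B{\left(D \right)} = \left(\left(-8 + 5 \cdot 3\right) - 8\right) D = \left(\left(-8 + 15\right) - 8\right) D = \left(7 - 8\right) D = - D$)
$B{\left(8 \right)} \left(- G{\left(v{\left(-4,6 \right)},l{\left(-4,3 \right)} \right)}\right) = \left(-1\right) 8 \left(\left(-1\right) \left(-4\right)\right) = \left(-8\right) 4 = -32$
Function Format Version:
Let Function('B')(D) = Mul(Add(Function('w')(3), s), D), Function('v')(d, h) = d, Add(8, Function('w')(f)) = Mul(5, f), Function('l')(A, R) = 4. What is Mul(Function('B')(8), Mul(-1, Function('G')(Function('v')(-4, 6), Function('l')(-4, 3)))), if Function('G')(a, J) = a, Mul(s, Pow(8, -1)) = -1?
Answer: -32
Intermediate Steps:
s = -8 (s = Mul(8, -1) = -8)
Function('w')(f) = Add(-8, Mul(5, f))
Function('B')(D) = Mul(-1, D) (Function('B')(D) = Mul(Add(Add(-8, Mul(5, 3)), -8), D) = Mul(Add(Add(-8, 15), -8), D) = Mul(Add(7, -8), D) = Mul(-1, D))
Mul(Function('B')(8), Mul(-1, Function('G')(Function('v')(-4, 6), Function('l')(-4, 3)))) = Mul(Mul(-1, 8), Mul(-1, -4)) = Mul(-8, 4) = -32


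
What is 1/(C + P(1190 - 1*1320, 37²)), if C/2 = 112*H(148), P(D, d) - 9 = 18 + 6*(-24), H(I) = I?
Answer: 1/33035 ≈ 3.0271e-5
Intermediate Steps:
P(D, d) = -117 (P(D, d) = 9 + (18 + 6*(-24)) = 9 + (18 - 144) = 9 - 126 = -117)
C = 33152 (C = 2*(112*148) = 2*16576 = 33152)
1/(C + P(1190 - 1*1320, 37²)) = 1/(33152 - 117) = 1/33035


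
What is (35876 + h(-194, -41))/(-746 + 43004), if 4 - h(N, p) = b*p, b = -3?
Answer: 11919/14086 ≈ 0.84616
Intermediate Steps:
h(N, p) = 4 + 3*p (h(N, p) = 4 - (-3)*p = 4 + 3*p)
(35876 + h(-194, -41))/(-746 + 43004) = (35876 + (4 + 3*(-41)))/(-746 + 43004) = (35876 + (4 - 123))/42258 = (35876 - 119)*(1/42258) = 35757*(1/42258) = 11919/14086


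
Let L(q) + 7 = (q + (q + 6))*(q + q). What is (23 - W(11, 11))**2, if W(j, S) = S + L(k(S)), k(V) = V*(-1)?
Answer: 110889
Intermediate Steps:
k(V) = -V
L(q) = -7 + 2*q*(6 + 2*q) (L(q) = -7 + (q + (q + 6))*(q + q) = -7 + (q + (6 + q))*(2*q) = -7 + (6 + 2*q)*(2*q) = -7 + 2*q*(6 + 2*q))
W(j, S) = -7 - 11*S + 4*S**2 (W(j, S) = S + (-7 + 4*(-S)**2 + 12*(-S)) = S + (-7 + 4*S**2 - 12*S) = S + (-7 - 12*S + 4*S**2) = -7 - 11*S + 4*S**2)
(23 - W(11, 11))**2 = (23 - (-7 - 11*11 + 4*11**2))**2 = (23 - (-7 - 121 + 4*121))**2 = (23 - (-7 - 121 + 484))**2 = (23 - 1*356)**2 = (23 - 356)**2 = (-333)**2 = 110889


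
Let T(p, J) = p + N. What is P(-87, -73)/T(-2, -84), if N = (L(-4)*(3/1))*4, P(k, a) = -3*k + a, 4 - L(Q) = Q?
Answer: 2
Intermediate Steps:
L(Q) = 4 - Q
P(k, a) = a - 3*k
N = 96 (N = ((4 - 1*(-4))*(3/1))*4 = ((4 + 4)*(3*1))*4 = (8*3)*4 = 24*4 = 96)
T(p, J) = 96 + p (T(p, J) = p + 96 = 96 + p)
P(-87, -73)/T(-2, -84) = (-73 - 3*(-87))/(96 - 2) = (-73 + 261)/94 = 188*(1/94) = 2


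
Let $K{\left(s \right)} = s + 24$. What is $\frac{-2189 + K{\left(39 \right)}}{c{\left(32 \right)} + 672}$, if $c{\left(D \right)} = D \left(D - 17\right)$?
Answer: $- \frac{1063}{576} \approx -1.8455$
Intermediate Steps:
$K{\left(s \right)} = 24 + s$
$c{\left(D \right)} = D \left(-17 + D\right)$
$\frac{-2189 + K{\left(39 \right)}}{c{\left(32 \right)} + 672} = \frac{-2189 + \left(24 + 39\right)}{32 \left(-17 + 32\right) + 672} = \frac{-2189 + 63}{32 \cdot 15 + 672} = - \frac{2126}{480 + 672} = - \frac{2126}{1152} = \left(-2126\right) \frac{1}{1152} = - \frac{1063}{576}$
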